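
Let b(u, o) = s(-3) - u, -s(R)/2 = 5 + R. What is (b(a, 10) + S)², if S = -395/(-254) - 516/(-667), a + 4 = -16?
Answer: 9642372617089/28702458724 ≈ 335.94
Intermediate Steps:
a = -20 (a = -4 - 16 = -20)
S = 394529/169418 (S = -395*(-1/254) - 516*(-1/667) = 395/254 + 516/667 = 394529/169418 ≈ 2.3287)
s(R) = -10 - 2*R (s(R) = -2*(5 + R) = -10 - 2*R)
b(u, o) = -4 - u (b(u, o) = (-10 - 2*(-3)) - u = (-10 + 6) - u = -4 - u)
(b(a, 10) + S)² = ((-4 - 1*(-20)) + 394529/169418)² = ((-4 + 20) + 394529/169418)² = (16 + 394529/169418)² = (3105217/169418)² = 9642372617089/28702458724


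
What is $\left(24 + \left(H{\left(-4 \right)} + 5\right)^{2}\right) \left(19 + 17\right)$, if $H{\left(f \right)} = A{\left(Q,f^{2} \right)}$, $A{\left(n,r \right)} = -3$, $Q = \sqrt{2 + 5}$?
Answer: $1008$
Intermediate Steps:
$Q = \sqrt{7} \approx 2.6458$
$H{\left(f \right)} = -3$
$\left(24 + \left(H{\left(-4 \right)} + 5\right)^{2}\right) \left(19 + 17\right) = \left(24 + \left(-3 + 5\right)^{2}\right) \left(19 + 17\right) = \left(24 + 2^{2}\right) 36 = \left(24 + 4\right) 36 = 28 \cdot 36 = 1008$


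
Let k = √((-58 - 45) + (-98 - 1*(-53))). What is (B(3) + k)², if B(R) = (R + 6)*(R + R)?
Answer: 2768 + 216*I*√37 ≈ 2768.0 + 1313.9*I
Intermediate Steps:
B(R) = 2*R*(6 + R) (B(R) = (6 + R)*(2*R) = 2*R*(6 + R))
k = 2*I*√37 (k = √(-103 + (-98 + 53)) = √(-103 - 45) = √(-148) = 2*I*√37 ≈ 12.166*I)
(B(3) + k)² = (2*3*(6 + 3) + 2*I*√37)² = (2*3*9 + 2*I*√37)² = (54 + 2*I*√37)²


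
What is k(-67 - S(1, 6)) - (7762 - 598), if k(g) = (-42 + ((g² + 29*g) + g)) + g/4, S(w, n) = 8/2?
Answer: -17251/4 ≈ -4312.8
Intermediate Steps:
S(w, n) = 4 (S(w, n) = 8*(½) = 4)
k(g) = -42 + g² + 121*g/4 (k(g) = (-42 + (g² + 30*g)) + g*(¼) = (-42 + g² + 30*g) + g/4 = -42 + g² + 121*g/4)
k(-67 - S(1, 6)) - (7762 - 598) = (-42 + (-67 - 1*4)² + 121*(-67 - 1*4)/4) - (7762 - 598) = (-42 + (-67 - 4)² + 121*(-67 - 4)/4) - 1*7164 = (-42 + (-71)² + (121/4)*(-71)) - 7164 = (-42 + 5041 - 8591/4) - 7164 = 11405/4 - 7164 = -17251/4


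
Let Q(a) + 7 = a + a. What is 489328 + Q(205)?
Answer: 489731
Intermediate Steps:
Q(a) = -7 + 2*a (Q(a) = -7 + (a + a) = -7 + 2*a)
489328 + Q(205) = 489328 + (-7 + 2*205) = 489328 + (-7 + 410) = 489328 + 403 = 489731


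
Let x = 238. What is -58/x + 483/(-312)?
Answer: -22175/12376 ≈ -1.7918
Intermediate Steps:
-58/x + 483/(-312) = -58/238 + 483/(-312) = -58*1/238 + 483*(-1/312) = -29/119 - 161/104 = -22175/12376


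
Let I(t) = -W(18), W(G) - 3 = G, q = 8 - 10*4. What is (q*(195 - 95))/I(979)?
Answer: 3200/21 ≈ 152.38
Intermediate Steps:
q = -32 (q = 8 - 40 = -32)
W(G) = 3 + G
I(t) = -21 (I(t) = -(3 + 18) = -1*21 = -21)
(q*(195 - 95))/I(979) = -32*(195 - 95)/(-21) = -32*100*(-1/21) = -3200*(-1/21) = 3200/21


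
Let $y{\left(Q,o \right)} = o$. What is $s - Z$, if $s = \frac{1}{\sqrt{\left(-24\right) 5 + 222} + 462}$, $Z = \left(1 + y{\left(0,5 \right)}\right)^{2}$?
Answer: $- \frac{1279975}{35557} - \frac{\sqrt{102}}{213342} \approx -35.998$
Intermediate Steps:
$Z = 36$ ($Z = \left(1 + 5\right)^{2} = 6^{2} = 36$)
$s = \frac{1}{462 + \sqrt{102}}$ ($s = \frac{1}{\sqrt{-120 + 222} + 462} = \frac{1}{\sqrt{102} + 462} = \frac{1}{462 + \sqrt{102}} \approx 0.0021182$)
$s - Z = \left(\frac{77}{35557} - \frac{\sqrt{102}}{213342}\right) - 36 = - \frac{1279975}{35557} - \frac{\sqrt{102}}{213342}$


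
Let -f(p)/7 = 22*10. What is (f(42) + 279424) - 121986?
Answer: 155898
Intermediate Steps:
f(p) = -1540 (f(p) = -154*10 = -7*220 = -1540)
(f(42) + 279424) - 121986 = (-1540 + 279424) - 121986 = 277884 - 121986 = 155898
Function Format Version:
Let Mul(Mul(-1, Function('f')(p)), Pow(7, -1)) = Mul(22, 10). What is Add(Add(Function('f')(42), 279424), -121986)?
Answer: 155898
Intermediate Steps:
Function('f')(p) = -1540 (Function('f')(p) = Mul(-7, Mul(22, 10)) = Mul(-7, 220) = -1540)
Add(Add(Function('f')(42), 279424), -121986) = Add(Add(-1540, 279424), -121986) = Add(277884, -121986) = 155898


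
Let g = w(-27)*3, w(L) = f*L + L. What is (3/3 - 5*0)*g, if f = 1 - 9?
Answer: 567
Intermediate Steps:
f = -8
w(L) = -7*L (w(L) = -8*L + L = -7*L)
g = 567 (g = -7*(-27)*3 = 189*3 = 567)
(3/3 - 5*0)*g = (3/3 - 5*0)*567 = (3*(⅓) + 0)*567 = (1 + 0)*567 = 1*567 = 567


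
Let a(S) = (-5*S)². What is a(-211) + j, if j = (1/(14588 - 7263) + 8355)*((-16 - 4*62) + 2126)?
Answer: 122108008237/7325 ≈ 1.6670e+7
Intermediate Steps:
j = 113955100112/7325 (j = (1/7325 + 8355)*((-16 - 248) + 2126) = (1/7325 + 8355)*(-264 + 2126) = (61200376/7325)*1862 = 113955100112/7325 ≈ 1.5557e+7)
a(S) = 25*S²
a(-211) + j = 25*(-211)² + 113955100112/7325 = 25*44521 + 113955100112/7325 = 1113025 + 113955100112/7325 = 122108008237/7325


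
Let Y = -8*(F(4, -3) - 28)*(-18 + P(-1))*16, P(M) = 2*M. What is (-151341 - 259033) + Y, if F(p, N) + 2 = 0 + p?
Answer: -476934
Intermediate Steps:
F(p, N) = -2 + p (F(p, N) = -2 + (0 + p) = -2 + p)
Y = -66560 (Y = -8*((-2 + 4) - 28)*(-18 + 2*(-1))*16 = -8*(2 - 28)*(-18 - 2)*16 = -(-208)*(-20)*16 = -8*520*16 = -4160*16 = -66560)
(-151341 - 259033) + Y = (-151341 - 259033) - 66560 = -410374 - 66560 = -476934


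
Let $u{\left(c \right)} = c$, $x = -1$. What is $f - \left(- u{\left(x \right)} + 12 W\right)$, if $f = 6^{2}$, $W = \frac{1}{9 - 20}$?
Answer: $\frac{397}{11} \approx 36.091$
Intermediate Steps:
$W = - \frac{1}{11}$ ($W = \frac{1}{-11} = - \frac{1}{11} \approx -0.090909$)
$f = 36$
$f - \left(- u{\left(x \right)} + 12 W\right) = 36 - - \frac{1}{11} = 36 + \left(-1 + \frac{12}{11}\right) = 36 + \frac{1}{11} = \frac{397}{11}$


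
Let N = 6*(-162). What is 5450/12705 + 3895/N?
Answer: -2945905/823284 ≈ -3.5782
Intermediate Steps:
N = -972
5450/12705 + 3895/N = 5450/12705 + 3895/(-972) = 5450*(1/12705) + 3895*(-1/972) = 1090/2541 - 3895/972 = -2945905/823284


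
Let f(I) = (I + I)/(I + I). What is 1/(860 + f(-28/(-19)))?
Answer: 1/861 ≈ 0.0011614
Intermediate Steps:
f(I) = 1 (f(I) = (2*I)/((2*I)) = (2*I)*(1/(2*I)) = 1)
1/(860 + f(-28/(-19))) = 1/(860 + 1) = 1/861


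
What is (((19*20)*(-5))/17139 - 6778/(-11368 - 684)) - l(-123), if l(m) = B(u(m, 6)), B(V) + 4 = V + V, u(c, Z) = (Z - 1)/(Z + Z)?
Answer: 186843391/51639807 ≈ 3.6182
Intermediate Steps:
u(c, Z) = (-1 + Z)/(2*Z) (u(c, Z) = (-1 + Z)/((2*Z)) = (-1 + Z)*(1/(2*Z)) = (-1 + Z)/(2*Z))
B(V) = -4 + 2*V (B(V) = -4 + (V + V) = -4 + 2*V)
l(m) = -19/6 (l(m) = -4 + 2*((½)*(-1 + 6)/6) = -4 + 2*((½)*(⅙)*5) = -4 + 2*(5/12) = -4 + ⅚ = -19/6)
(((19*20)*(-5))/17139 - 6778/(-11368 - 684)) - l(-123) = (((19*20)*(-5))/17139 - 6778/(-11368 - 684)) - 1*(-19/6) = ((380*(-5))*(1/17139) - 6778/(-12052)) + 19/6 = (-1900*1/17139 - 6778*(-1/12052)) + 19/6 = (-1900/17139 + 3389/6026) + 19/6 = 46634671/103279614 + 19/6 = 186843391/51639807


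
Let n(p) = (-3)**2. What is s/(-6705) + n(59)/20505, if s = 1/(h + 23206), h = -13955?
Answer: 37215406/84792214485 ≈ 0.00043890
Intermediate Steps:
n(p) = 9
s = 1/9251 (s = 1/(-13955 + 23206) = 1/9251 ≈ 0.00010810)
s/(-6705) + n(59)/20505 = (1/9251)/(-6705) + 9/20505 = (1/9251)*(-1/6705) + 9*(1/20505) = -1/62027955 + 3/6835 = 37215406/84792214485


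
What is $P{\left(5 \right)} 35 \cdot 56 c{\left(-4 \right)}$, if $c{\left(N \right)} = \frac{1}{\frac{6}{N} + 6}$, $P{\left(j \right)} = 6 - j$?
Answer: $\frac{3920}{9} \approx 435.56$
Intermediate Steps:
$c{\left(N \right)} = \frac{1}{6 + \frac{6}{N}}$
$P{\left(5 \right)} 35 \cdot 56 c{\left(-4 \right)} = \left(6 - 5\right) 35 \cdot 56 \cdot \frac{1}{6} \left(-4\right) \frac{1}{1 - 4} = \left(6 - 5\right) 35 \cdot 56 \cdot \frac{1}{6} \left(-4\right) \frac{1}{-3} = 1 \cdot 35 \cdot 56 \cdot \frac{1}{6} \left(-4\right) \left(- \frac{1}{3}\right) = 35 \cdot 56 \cdot \frac{2}{9} = 1960 \cdot \frac{2}{9} = \frac{3920}{9}$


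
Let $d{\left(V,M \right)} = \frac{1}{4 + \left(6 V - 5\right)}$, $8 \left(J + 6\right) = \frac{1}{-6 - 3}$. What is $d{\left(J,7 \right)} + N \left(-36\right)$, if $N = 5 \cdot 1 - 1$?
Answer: $- \frac{64092}{445} \approx -144.03$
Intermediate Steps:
$N = 4$ ($N = 5 - 1 = 4$)
$J = - \frac{433}{72}$ ($J = -6 + \frac{1}{8 \left(-6 - 3\right)} = -6 + \frac{1}{8 \left(-9\right)} = -6 + \frac{1}{8} \left(- \frac{1}{9}\right) = -6 - \frac{1}{72} = - \frac{433}{72} \approx -6.0139$)
$d{\left(V,M \right)} = \frac{1}{-1 + 6 V}$ ($d{\left(V,M \right)} = \frac{1}{4 + \left(-5 + 6 V\right)} = \frac{1}{-1 + 6 V}$)
$d{\left(J,7 \right)} + N \left(-36\right) = \frac{1}{-1 + 6 \left(- \frac{433}{72}\right)} + 4 \left(-36\right) = \frac{1}{-1 - \frac{433}{12}} - 144 = \frac{1}{- \frac{445}{12}} - 144 = - \frac{12}{445} - 144 = - \frac{64092}{445}$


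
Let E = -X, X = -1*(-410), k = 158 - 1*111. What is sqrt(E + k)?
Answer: 11*I*sqrt(3) ≈ 19.053*I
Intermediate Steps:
k = 47 (k = 158 - 111 = 47)
X = 410
E = -410 (E = -1*410 = -410)
sqrt(E + k) = sqrt(-410 + 47) = sqrt(-363) = 11*I*sqrt(3)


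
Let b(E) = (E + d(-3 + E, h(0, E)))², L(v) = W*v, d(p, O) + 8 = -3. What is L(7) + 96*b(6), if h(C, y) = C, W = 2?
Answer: 2414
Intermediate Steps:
d(p, O) = -11 (d(p, O) = -8 - 3 = -11)
L(v) = 2*v
b(E) = (-11 + E)² (b(E) = (E - 11)² = (-11 + E)²)
L(7) + 96*b(6) = 2*7 + 96*(-11 + 6)² = 14 + 96*(-5)² = 14 + 96*25 = 14 + 2400 = 2414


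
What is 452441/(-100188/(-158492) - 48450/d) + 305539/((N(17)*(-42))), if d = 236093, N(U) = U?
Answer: 1006917708706945789/950497510998 ≈ 1.0594e+6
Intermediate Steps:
452441/(-100188/(-158492) - 48450/d) + 305539/((N(17)*(-42))) = 452441/(-100188/(-158492) - 48450/236093) + 305539/((17*(-42))) = 452441/(-100188*(-1/158492) - 48450*1/236093) + 305539/(-714) = 452441/(25047/39623 - 48450/236093) + 305539*(-1/714) = 452441/(3993687021/9354712939) - 305539/714 = 452441*(9354712939/3993687021) - 305539/714 = 4232455676834099/3993687021 - 305539/714 = 1006917708706945789/950497510998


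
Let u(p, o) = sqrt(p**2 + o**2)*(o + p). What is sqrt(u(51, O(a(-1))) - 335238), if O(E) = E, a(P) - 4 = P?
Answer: sqrt(-335238 + 162*sqrt(290)) ≈ 576.61*I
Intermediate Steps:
a(P) = 4 + P
u(p, o) = sqrt(o**2 + p**2)*(o + p)
sqrt(u(51, O(a(-1))) - 335238) = sqrt(sqrt((4 - 1)**2 + 51**2)*((4 - 1) + 51) - 335238) = sqrt(sqrt(3**2 + 2601)*(3 + 51) - 335238) = sqrt(sqrt(9 + 2601)*54 - 335238) = sqrt(sqrt(2610)*54 - 335238) = sqrt((3*sqrt(290))*54 - 335238) = sqrt(162*sqrt(290) - 335238) = sqrt(-335238 + 162*sqrt(290))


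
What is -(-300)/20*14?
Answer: 210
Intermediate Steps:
-(-300)/20*14 = -10*(-3/2)*14 = 15*14 = 210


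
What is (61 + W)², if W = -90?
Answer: 841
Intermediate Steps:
(61 + W)² = (61 - 90)² = (-29)² = 841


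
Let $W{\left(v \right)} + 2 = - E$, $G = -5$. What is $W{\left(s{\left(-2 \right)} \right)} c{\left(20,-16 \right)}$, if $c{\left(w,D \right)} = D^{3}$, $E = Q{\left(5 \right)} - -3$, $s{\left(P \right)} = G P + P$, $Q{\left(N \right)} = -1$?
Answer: $16384$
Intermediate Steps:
$s{\left(P \right)} = - 4 P$ ($s{\left(P \right)} = - 5 P + P = - 4 P$)
$E = 2$ ($E = -1 - -3 = -1 + 3 = 2$)
$W{\left(v \right)} = -4$ ($W{\left(v \right)} = -2 - 2 = -4$)
$W{\left(s{\left(-2 \right)} \right)} c{\left(20,-16 \right)} = - 4 \left(-16\right)^{3} = \left(-4\right) \left(-4096\right) = 16384$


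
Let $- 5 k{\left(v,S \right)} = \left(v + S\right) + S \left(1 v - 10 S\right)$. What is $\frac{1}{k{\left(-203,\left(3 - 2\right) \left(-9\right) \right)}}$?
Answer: $- \frac{1}{161} \approx -0.0062112$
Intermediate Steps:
$k{\left(v,S \right)} = - \frac{S}{5} - \frac{v}{5} - \frac{S \left(v - 10 S\right)}{5}$ ($k{\left(v,S \right)} = - \frac{\left(v + S\right) + S \left(1 v - 10 S\right)}{5} = - \frac{\left(S + v\right) + S \left(v - 10 S\right)}{5} = - \frac{S + v + S \left(v - 10 S\right)}{5} = - \frac{S}{5} - \frac{v}{5} - \frac{S \left(v - 10 S\right)}{5}$)
$\frac{1}{k{\left(-203,\left(3 - 2\right) \left(-9\right) \right)}} = \frac{1}{2 \left(\left(3 - 2\right) \left(-9\right)\right)^{2} - \frac{\left(3 - 2\right) \left(-9\right)}{5} - - \frac{203}{5} - \frac{1}{5} \left(3 - 2\right) \left(-9\right) \left(-203\right)} = \frac{1}{2 \left(\left(3 - 2\right) \left(-9\right)\right)^{2} - \frac{\left(3 - 2\right) \left(-9\right)}{5} + \frac{203}{5} - \frac{1}{5} \left(3 - 2\right) \left(-9\right) \left(-203\right)} = \frac{1}{2 \left(1 \left(-9\right)\right)^{2} - \frac{1 \left(-9\right)}{5} + \frac{203}{5} - \frac{1}{5} \cdot 1 \left(-9\right) \left(-203\right)} = \frac{1}{2 \left(-9\right)^{2} - - \frac{9}{5} + \frac{203}{5} - \left(- \frac{9}{5}\right) \left(-203\right)} = \frac{1}{2 \cdot 81 + \frac{9}{5} + \frac{203}{5} - \frac{1827}{5}} = \frac{1}{162 + \frac{9}{5} + \frac{203}{5} - \frac{1827}{5}} = \frac{1}{-161} = - \frac{1}{161}$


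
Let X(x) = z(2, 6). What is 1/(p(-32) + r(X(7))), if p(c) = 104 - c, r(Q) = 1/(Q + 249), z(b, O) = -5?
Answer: 244/33185 ≈ 0.0073527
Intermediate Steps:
X(x) = -5
r(Q) = 1/(249 + Q)
1/(p(-32) + r(X(7))) = 1/((104 - 1*(-32)) + 1/(249 - 5)) = 1/((104 + 32) + 1/244) = 1/(136 + 1/244) = 1/(33185/244) = 244/33185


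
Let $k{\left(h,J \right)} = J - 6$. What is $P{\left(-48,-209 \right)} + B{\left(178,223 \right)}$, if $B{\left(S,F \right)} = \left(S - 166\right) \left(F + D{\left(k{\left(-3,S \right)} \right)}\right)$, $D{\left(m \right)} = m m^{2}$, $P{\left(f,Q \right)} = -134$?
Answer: $61063918$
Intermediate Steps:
$k{\left(h,J \right)} = -6 + J$ ($k{\left(h,J \right)} = J - 6 = -6 + J$)
$D{\left(m \right)} = m^{3}$
$B{\left(S,F \right)} = \left(-166 + S\right) \left(F + \left(-6 + S\right)^{3}\right)$ ($B{\left(S,F \right)} = \left(S - 166\right) \left(F + \left(-6 + S\right)^{3}\right) = \left(-166 + S\right) \left(F + \left(-6 + S\right)^{3}\right)$)
$P{\left(-48,-209 \right)} + B{\left(178,223 \right)} = -134 + \left(\left(-166\right) 223 - 166 \left(-6 + 178\right)^{3} + 223 \cdot 178 + 178 \left(-6 + 178\right)^{3}\right) = -134 + \left(-37018 - 166 \cdot 172^{3} + 39694 + 178 \cdot 172^{3}\right) = -134 + \left(-37018 - 844682368 + 39694 + 178 \cdot 5088448\right) = -134 + \left(-37018 - 844682368 + 39694 + 905743744\right) = -134 + 61064052 = 61063918$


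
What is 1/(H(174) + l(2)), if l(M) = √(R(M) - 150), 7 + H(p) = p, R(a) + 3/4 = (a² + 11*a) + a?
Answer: 668/112047 - 2*I*√491/112047 ≈ 0.0059618 - 0.00039552*I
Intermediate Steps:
R(a) = -¾ + a² + 12*a (R(a) = -¾ + ((a² + 11*a) + a) = -¾ + (a² + 12*a) = -¾ + a² + 12*a)
H(p) = -7 + p
l(M) = √(-603/4 + M² + 12*M) (l(M) = √((-¾ + M² + 12*M) - 150) = √(-603/4 + M² + 12*M))
1/(H(174) + l(2)) = 1/((-7 + 174) + √(-603 + 4*2² + 48*2)/2) = 1/(167 + √(-603 + 4*4 + 96)/2) = 1/(167 + √(-603 + 16 + 96)/2) = 1/(167 + √(-491)/2) = 1/(167 + (I*√491)/2) = 1/(167 + I*√491/2)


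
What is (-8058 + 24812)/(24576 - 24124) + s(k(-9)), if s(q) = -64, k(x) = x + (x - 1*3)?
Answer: -6087/226 ≈ -26.934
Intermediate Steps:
k(x) = -3 + 2*x (k(x) = x + (x - 3) = x + (-3 + x) = -3 + 2*x)
(-8058 + 24812)/(24576 - 24124) + s(k(-9)) = (-8058 + 24812)/(24576 - 24124) - 64 = 16754/452 - 64 = 16754*(1/452) - 64 = 8377/226 - 64 = -6087/226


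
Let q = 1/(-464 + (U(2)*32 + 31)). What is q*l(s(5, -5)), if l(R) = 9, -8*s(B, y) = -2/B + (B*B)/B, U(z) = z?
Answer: -1/41 ≈ -0.024390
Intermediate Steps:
s(B, y) = -B/8 + 1/(4*B) (s(B, y) = -(-2/B + (B*B)/B)/8 = -(-2/B + B²/B)/8 = -(-2/B + B)/8 = -(B - 2/B)/8 = -B/8 + 1/(4*B))
q = -1/369 (q = 1/(-464 + (2*32 + 31)) = 1/(-464 + (64 + 31)) = 1/(-464 + 95) = 1/(-369) = -1/369 ≈ -0.0027100)
q*l(s(5, -5)) = -1/369*9 = -1/41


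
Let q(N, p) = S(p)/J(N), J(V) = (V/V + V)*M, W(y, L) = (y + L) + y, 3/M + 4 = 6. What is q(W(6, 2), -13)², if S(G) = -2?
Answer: 16/2025 ≈ 0.0079012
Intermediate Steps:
M = 3/2 (M = 3/(-4 + 6) = 3/2 ≈ 1.5000)
W(y, L) = L + 2*y (W(y, L) = (L + y) + y = L + 2*y)
J(V) = 3/2 + 3*V/2 (J(V) = (V/V + V)*(3/2) = (1 + V)*(3/2) = 3/2 + 3*V/2)
q(N, p) = -2/(3/2 + 3*N/2)
q(W(6, 2), -13)² = (-4/(3 + 3*(2 + 2*6)))² = (-4/(3 + 3*(2 + 12)))² = (-4/(3 + 3*14))² = (-4/(3 + 42))² = (-4/45)² = 16/2025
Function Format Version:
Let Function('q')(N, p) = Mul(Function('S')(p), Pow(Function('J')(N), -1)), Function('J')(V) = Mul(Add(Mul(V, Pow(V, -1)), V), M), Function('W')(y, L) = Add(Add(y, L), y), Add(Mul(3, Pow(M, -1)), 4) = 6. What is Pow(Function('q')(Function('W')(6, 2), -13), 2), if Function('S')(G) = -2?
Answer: Rational(16, 2025) ≈ 0.0079012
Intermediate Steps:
M = Rational(3, 2) (M = Mul(3, Pow(Add(-4, 6), -1)) = Mul(3, Pow(2, -1)) = Mul(3, Rational(1, 2)) = Rational(3, 2) ≈ 1.5000)
Function('W')(y, L) = Add(L, Mul(2, y)) (Function('W')(y, L) = Add(Add(L, y), y) = Add(L, Mul(2, y)))
Function('J')(V) = Add(Rational(3, 2), Mul(Rational(3, 2), V)) (Function('J')(V) = Mul(Add(Mul(V, Pow(V, -1)), V), Rational(3, 2)) = Mul(Add(1, V), Rational(3, 2)) = Add(Rational(3, 2), Mul(Rational(3, 2), V)))
Function('q')(N, p) = Mul(-2, Pow(Add(Rational(3, 2), Mul(Rational(3, 2), N)), -1))
Pow(Function('q')(Function('W')(6, 2), -13), 2) = Pow(Mul(-4, Pow(Add(3, Mul(3, Add(2, Mul(2, 6)))), -1)), 2) = Pow(Mul(-4, Pow(Add(3, Mul(3, Add(2, 12))), -1)), 2) = Pow(Mul(-4, Pow(Add(3, Mul(3, 14)), -1)), 2) = Pow(Mul(-4, Pow(Add(3, 42), -1)), 2) = Pow(Mul(-4, Pow(45, -1)), 2) = Pow(Mul(-4, Rational(1, 45)), 2) = Pow(Rational(-4, 45), 2) = Rational(16, 2025)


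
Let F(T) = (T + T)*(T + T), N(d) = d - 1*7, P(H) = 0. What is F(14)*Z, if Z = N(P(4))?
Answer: -5488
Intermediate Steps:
N(d) = -7 + d (N(d) = d - 7 = -7 + d)
Z = -7 (Z = -7 + 0 = -7)
F(T) = 4*T**2 (F(T) = (2*T)*(2*T) = 4*T**2)
F(14)*Z = (4*14**2)*(-7) = (4*196)*(-7) = 784*(-7) = -5488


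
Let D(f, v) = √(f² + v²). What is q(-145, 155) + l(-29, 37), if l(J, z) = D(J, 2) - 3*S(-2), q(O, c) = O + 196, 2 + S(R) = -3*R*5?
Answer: -33 + 13*√5 ≈ -3.9311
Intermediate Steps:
S(R) = -2 - 15*R (S(R) = -2 - 3*R*5 = -2 - 15*R)
q(O, c) = 196 + O
l(J, z) = -84 + √(4 + J²) (l(J, z) = √(J² + 2²) - 3*(-2 - 15*(-2)) = √(J² + 4) - 3*(-2 + 30) = √(4 + J²) - 3*28 = √(4 + J²) - 84 = -84 + √(4 + J²))
q(-145, 155) + l(-29, 37) = (196 - 145) + (-84 + √(4 + (-29)²)) = 51 + (-84 + √(4 + 841)) = 51 + (-84 + √845) = 51 + (-84 + 13*√5) = -33 + 13*√5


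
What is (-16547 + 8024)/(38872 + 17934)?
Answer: -8523/56806 ≈ -0.15004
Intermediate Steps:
(-16547 + 8024)/(38872 + 17934) = -8523/56806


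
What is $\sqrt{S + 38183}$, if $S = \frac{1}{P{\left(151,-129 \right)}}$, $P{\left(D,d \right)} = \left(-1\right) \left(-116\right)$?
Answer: $\frac{\sqrt{128447641}}{58} \approx 195.4$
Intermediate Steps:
$P{\left(D,d \right)} = 116$
$S = \frac{1}{116} \approx 0.0086207$
$\sqrt{S + 38183} = \sqrt{\frac{1}{116} + 38183} = \sqrt{\frac{4429229}{116}} = \frac{\sqrt{128447641}}{58}$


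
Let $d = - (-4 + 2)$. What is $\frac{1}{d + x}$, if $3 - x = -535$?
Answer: $\frac{1}{540} \approx 0.0018519$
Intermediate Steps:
$x = 538$ ($x = 3 - -535 = 3 + 535 = 538$)
$d = 2$ ($d = \left(-1\right) \left(-2\right) = 2$)
$\frac{1}{d + x} = \frac{1}{2 + 538} = \frac{1}{540}$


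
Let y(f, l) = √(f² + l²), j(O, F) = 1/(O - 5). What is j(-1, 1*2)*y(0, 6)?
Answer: -1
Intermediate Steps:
j(O, F) = 1/(-5 + O)
j(-1, 1*2)*y(0, 6) = √(0² + 6²)/(-5 - 1) = √(0 + 36)/(-6) = -√36/6 = -⅙*6 = -1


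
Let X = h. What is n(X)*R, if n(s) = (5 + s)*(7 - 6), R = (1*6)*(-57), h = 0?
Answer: -1710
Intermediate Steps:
X = 0
R = -342 (R = 6*(-57) = -342)
n(s) = 5 + s (n(s) = (5 + s)*1 = 5 + s)
n(X)*R = (5 + 0)*(-342) = 5*(-342) = -1710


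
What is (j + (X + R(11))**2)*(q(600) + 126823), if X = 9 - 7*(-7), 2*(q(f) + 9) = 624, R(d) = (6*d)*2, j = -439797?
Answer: -51320384822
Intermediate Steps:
R(d) = 12*d
q(f) = 303 (q(f) = -9 + (1/2)*624 = -9 + 312 = 303)
X = 58 (X = 9 + 49 = 58)
(j + (X + R(11))**2)*(q(600) + 126823) = (-439797 + (58 + 12*11)**2)*(303 + 126823) = (-439797 + (58 + 132)**2)*127126 = (-439797 + 190**2)*127126 = (-439797 + 36100)*127126 = -403697*127126 = -51320384822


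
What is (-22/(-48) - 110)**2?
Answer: 6911641/576 ≈ 11999.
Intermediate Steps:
(-22/(-48) - 110)**2 = (-22*(-1/48) - 110)**2 = (11/24 - 110)**2 = (-2629/24)**2 = 6911641/576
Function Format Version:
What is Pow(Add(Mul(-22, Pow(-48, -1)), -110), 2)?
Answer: Rational(6911641, 576) ≈ 11999.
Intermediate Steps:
Pow(Add(Mul(-22, Pow(-48, -1)), -110), 2) = Pow(Add(Mul(-22, Rational(-1, 48)), -110), 2) = Pow(Add(Rational(11, 24), -110), 2) = Pow(Rational(-2629, 24), 2) = Rational(6911641, 576)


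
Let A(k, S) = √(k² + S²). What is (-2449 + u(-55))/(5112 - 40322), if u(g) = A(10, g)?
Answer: 2449/35210 - 5*√5/7042 ≈ 0.067966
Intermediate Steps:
A(k, S) = √(S² + k²)
u(g) = √(100 + g²) (u(g) = √(g² + 10²) = √(g² + 100) = √(100 + g²))
(-2449 + u(-55))/(5112 - 40322) = (-2449 + √(100 + (-55)²))/(5112 - 40322) = (-2449 + √(100 + 3025))/(-35210) = (-2449 + √3125)*(-1/35210) = (-2449 + 25*√5)*(-1/35210) = 2449/35210 - 5*√5/7042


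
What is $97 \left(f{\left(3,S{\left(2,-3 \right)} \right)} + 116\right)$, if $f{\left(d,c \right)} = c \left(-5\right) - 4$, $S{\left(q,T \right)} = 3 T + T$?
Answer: $16684$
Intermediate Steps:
$S{\left(q,T \right)} = 4 T$
$f{\left(d,c \right)} = -4 - 5 c$ ($f{\left(d,c \right)} = - 5 c - 4 = -4 - 5 c$)
$97 \left(f{\left(3,S{\left(2,-3 \right)} \right)} + 116\right) = 97 \left(\left(-4 - 5 \cdot 4 \left(-3\right)\right) + 116\right) = 97 \left(\left(-4 - -60\right) + 116\right) = 97 \left(\left(-4 + 60\right) + 116\right) = 97 \left(56 + 116\right) = 97 \cdot 172 = 16684$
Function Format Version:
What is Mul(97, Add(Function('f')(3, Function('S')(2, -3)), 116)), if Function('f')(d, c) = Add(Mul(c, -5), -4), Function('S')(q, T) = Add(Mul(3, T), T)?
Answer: 16684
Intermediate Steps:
Function('S')(q, T) = Mul(4, T)
Function('f')(d, c) = Add(-4, Mul(-5, c)) (Function('f')(d, c) = Add(Mul(-5, c), -4) = Add(-4, Mul(-5, c)))
Mul(97, Add(Function('f')(3, Function('S')(2, -3)), 116)) = Mul(97, Add(Add(-4, Mul(-5, Mul(4, -3))), 116)) = Mul(97, Add(Add(-4, Mul(-5, -12)), 116)) = Mul(97, Add(Add(-4, 60), 116)) = Mul(97, Add(56, 116)) = Mul(97, 172) = 16684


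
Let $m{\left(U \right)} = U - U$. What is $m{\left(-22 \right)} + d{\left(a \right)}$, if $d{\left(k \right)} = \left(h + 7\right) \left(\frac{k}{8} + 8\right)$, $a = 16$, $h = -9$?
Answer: $-20$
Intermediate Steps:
$m{\left(U \right)} = 0$
$d{\left(k \right)} = -16 - \frac{k}{4}$ ($d{\left(k \right)} = \left(-9 + 7\right) \left(\frac{k}{8} + 8\right) = - 2 \left(k \frac{1}{8} + 8\right) = - 2 \left(\frac{k}{8} + 8\right) = - 2 \left(8 + \frac{k}{8}\right) = -16 - \frac{k}{4}$)
$m{\left(-22 \right)} + d{\left(a \right)} = 0 - 20 = -20$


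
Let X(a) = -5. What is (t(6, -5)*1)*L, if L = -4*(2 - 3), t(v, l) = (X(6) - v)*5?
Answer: -220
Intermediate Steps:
t(v, l) = -25 - 5*v (t(v, l) = (-5 - v)*5 = -25 - 5*v)
L = 4 (L = -4*(-1) = 4)
(t(6, -5)*1)*L = ((-25 - 5*6)*1)*4 = ((-25 - 30)*1)*4 = -55*1*4 = -55*4 = -220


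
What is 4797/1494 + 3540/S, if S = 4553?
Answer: 3014389/755798 ≈ 3.9884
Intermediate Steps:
4797/1494 + 3540/S = 4797/1494 + 3540/4553 = 4797*(1/1494) + 3540*(1/4553) = 533/166 + 3540/4553 = 3014389/755798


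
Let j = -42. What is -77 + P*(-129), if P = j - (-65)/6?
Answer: 7887/2 ≈ 3943.5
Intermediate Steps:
P = -187/6 (P = -42 - (-65)/6 = -42 - 1*(-65/6) = -42 + 65/6 = -187/6 ≈ -31.167)
-77 + P*(-129) = -77 - 187/6*(-129) = -77 + 8041/2 = 7887/2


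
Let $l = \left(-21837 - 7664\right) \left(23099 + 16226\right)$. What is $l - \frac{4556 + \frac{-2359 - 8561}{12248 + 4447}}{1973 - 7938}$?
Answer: $- \frac{220060976908915}{189687} \approx -1.1601 \cdot 10^{9}$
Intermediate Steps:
$l = -1160126825$ ($l = \left(-29501\right) 39325 = -1160126825$)
$l - \frac{4556 + \frac{-2359 - 8561}{12248 + 4447}}{1973 - 7938} = -1160126825 - \frac{4556 + \frac{-2359 - 8561}{12248 + 4447}}{1973 - 7938} = -1160126825 - \frac{4556 - \frac{10920}{16695}}{-5965} = -1160126825 - \left(4556 - \frac{104}{159}\right) \left(- \frac{1}{5965}\right) = -1160126825 - \frac{724300}{159} \left(- \frac{1}{5965}\right) = -1160126825 - - \frac{144860}{189687} = -1160126825 + \frac{144860}{189687} = - \frac{220060976908915}{189687}$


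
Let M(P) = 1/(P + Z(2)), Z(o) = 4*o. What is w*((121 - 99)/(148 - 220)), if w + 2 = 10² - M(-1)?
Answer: -7535/252 ≈ -29.901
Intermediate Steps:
M(P) = 1/(8 + P) (M(P) = 1/(P + 4*2) = 1/(P + 8) = 1/(8 + P))
w = 685/7 (w = -2 + (10² - 1/(8 - 1)) = -2 + (100 - 1/7) = -2 + (100 - 1*⅐) = -2 + (100 - ⅐) = -2 + 699/7 = 685/7 ≈ 97.857)
w*((121 - 99)/(148 - 220)) = 685*((121 - 99)/(148 - 220))/7 = 685*(22/(-72))/7 = 685*(22*(-1/72))/7 = (685/7)*(-11/36) = -7535/252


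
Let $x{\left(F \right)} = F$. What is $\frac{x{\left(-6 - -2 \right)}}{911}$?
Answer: $- \frac{4}{911} \approx -0.0043908$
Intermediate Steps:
$\frac{x{\left(-6 - -2 \right)}}{911} = \frac{-6 - -2}{911} = \left(-6 + 2\right) \frac{1}{911} = \left(-4\right) \frac{1}{911} = - \frac{4}{911}$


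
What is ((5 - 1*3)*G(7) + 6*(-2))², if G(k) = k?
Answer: 4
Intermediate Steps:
((5 - 1*3)*G(7) + 6*(-2))² = ((5 - 1*3)*7 + 6*(-2))² = ((5 - 3)*7 - 12)² = (2*7 - 12)² = (14 - 12)² = 2² = 4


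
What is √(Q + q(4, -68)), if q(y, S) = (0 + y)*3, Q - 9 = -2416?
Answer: I*√2395 ≈ 48.939*I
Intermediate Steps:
Q = -2407 (Q = 9 - 2416 = -2407)
q(y, S) = 3*y (q(y, S) = y*3 = 3*y)
√(Q + q(4, -68)) = √(-2407 + 3*4) = √(-2407 + 12) = √(-2395) = I*√2395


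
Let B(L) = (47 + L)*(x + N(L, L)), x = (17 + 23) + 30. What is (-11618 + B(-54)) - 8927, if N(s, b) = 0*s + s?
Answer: -20657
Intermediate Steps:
N(s, b) = s (N(s, b) = 0 + s = s)
x = 70 (x = 40 + 30 = 70)
B(L) = (47 + L)*(70 + L)
(-11618 + B(-54)) - 8927 = (-11618 + (3290 + (-54)**2 + 117*(-54))) - 8927 = (-11618 + (3290 + 2916 - 6318)) - 8927 = (-11618 - 112) - 8927 = -11730 - 8927 = -20657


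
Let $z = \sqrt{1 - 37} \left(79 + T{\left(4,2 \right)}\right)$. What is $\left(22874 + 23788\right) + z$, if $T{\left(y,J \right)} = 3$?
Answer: $46662 + 492 i \approx 46662.0 + 492.0 i$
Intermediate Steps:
$z = 492 i$ ($z = \sqrt{1 - 37} \left(79 + 3\right) = \sqrt{-36} \cdot 82 = 6 i 82 = 492 i \approx 492.0 i$)
$\left(22874 + 23788\right) + z = \left(22874 + 23788\right) + 492 i = 46662 + 492 i$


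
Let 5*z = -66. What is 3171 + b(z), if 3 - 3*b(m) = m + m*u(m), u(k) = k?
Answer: 77958/25 ≈ 3118.3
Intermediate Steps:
z = -66/5 (z = (1/5)*(-66) = -66/5 ≈ -13.200)
b(m) = 1 - m/3 - m**2/3 (b(m) = 1 - (m + m*m)/3 = 1 - (m + m**2)/3 = 1 + (-m/3 - m**2/3) = 1 - m/3 - m**2/3)
3171 + b(z) = 3171 + (1 - 1/3*(-66/5) - (-66/5)**2/3) = 3171 + (1 + 22/5 - 1/3*4356/25) = 3171 + (1 + 22/5 - 1452/25) = 3171 - 1317/25 = 77958/25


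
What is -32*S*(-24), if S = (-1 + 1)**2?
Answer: 0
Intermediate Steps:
S = 0 (S = 0**2 = 0)
-32*S*(-24) = -32*0*(-24) = 0*(-24) = 0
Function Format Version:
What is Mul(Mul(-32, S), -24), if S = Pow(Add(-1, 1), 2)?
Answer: 0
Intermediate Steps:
S = 0 (S = Pow(0, 2) = 0)
Mul(Mul(-32, S), -24) = Mul(Mul(-32, 0), -24) = Mul(0, -24) = 0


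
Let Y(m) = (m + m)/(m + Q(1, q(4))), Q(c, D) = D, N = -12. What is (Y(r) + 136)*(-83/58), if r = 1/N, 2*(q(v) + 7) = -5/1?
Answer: -649143/3335 ≈ -194.65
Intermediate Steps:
q(v) = -19/2 (q(v) = -7 + (-5/1)/2 = -7 + (-5*1)/2 = -7 + (½)*(-5) = -7 - 5/2 = -19/2)
r = -1/12 (r = 1/(-12) = -1/12 ≈ -0.083333)
Y(m) = 2*m/(-19/2 + m) (Y(m) = (m + m)/(m - 19/2) = (2*m)/(-19/2 + m) = 2*m/(-19/2 + m))
(Y(r) + 136)*(-83/58) = (4*(-1/12)/(-19 + 2*(-1/12)) + 136)*(-83/58) = (4*(-1/12)/(-19 - ⅙) + 136)*(-83*1/58) = (4*(-1/12)/(-115/6) + 136)*(-83/58) = (4*(-1/12)*(-6/115) + 136)*(-83/58) = (2/115 + 136)*(-83/58) = (15642/115)*(-83/58) = -649143/3335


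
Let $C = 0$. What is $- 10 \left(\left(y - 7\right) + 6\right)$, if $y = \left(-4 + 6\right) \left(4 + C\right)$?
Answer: $-70$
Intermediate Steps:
$y = 8$ ($y = \left(-4 + 6\right) \left(4 + 0\right) = 2 \cdot 4 = 8$)
$- 10 \left(\left(y - 7\right) + 6\right) = - 10 \left(\left(8 - 7\right) + 6\right) = - 10 \left(1 + 6\right) = \left(-10\right) 7 = -70$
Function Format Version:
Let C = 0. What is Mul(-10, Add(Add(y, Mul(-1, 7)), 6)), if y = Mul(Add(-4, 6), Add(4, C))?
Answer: -70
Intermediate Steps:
y = 8 (y = Mul(Add(-4, 6), Add(4, 0)) = Mul(2, 4) = 8)
Mul(-10, Add(Add(y, Mul(-1, 7)), 6)) = Mul(-10, Add(Add(8, Mul(-1, 7)), 6)) = Mul(-10, Add(Add(8, -7), 6)) = Mul(-10, Add(1, 6)) = Mul(-10, 7) = -70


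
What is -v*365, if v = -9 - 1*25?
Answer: 12410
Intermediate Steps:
v = -34 (v = -9 - 25 = -34)
-v*365 = -(-34)*365 = -1*(-12410) = 12410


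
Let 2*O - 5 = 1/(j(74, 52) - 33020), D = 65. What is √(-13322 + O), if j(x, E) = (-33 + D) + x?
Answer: 3*I*√1603270282831/32914 ≈ 115.41*I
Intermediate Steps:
j(x, E) = 32 + x (j(x, E) = (-33 + 65) + x = 32 + x)
O = 164569/65828 (O = 5/2 + 1/(2*((32 + 74) - 33020)) = 5/2 + 1/(2*(106 - 33020)) = 5/2 + (½)/(-32914) = 5/2 + (½)*(-1/32914) = 5/2 - 1/65828 = 164569/65828 ≈ 2.5000)
√(-13322 + O) = √(-13322 + 164569/65828) = √(-876796047/65828) = 3*I*√1603270282831/32914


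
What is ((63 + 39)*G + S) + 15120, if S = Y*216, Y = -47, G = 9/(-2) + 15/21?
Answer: 32073/7 ≈ 4581.9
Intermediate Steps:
G = -53/14 (G = 9*(-½) + 15*(1/21) = -9/2 + 5/7 = -53/14 ≈ -3.7857)
S = -10152 (S = -47*216 = -10152)
((63 + 39)*G + S) + 15120 = ((63 + 39)*(-53/14) - 10152) + 15120 = (102*(-53/14) - 10152) + 15120 = (-2703/7 - 10152) + 15120 = -73767/7 + 15120 = 32073/7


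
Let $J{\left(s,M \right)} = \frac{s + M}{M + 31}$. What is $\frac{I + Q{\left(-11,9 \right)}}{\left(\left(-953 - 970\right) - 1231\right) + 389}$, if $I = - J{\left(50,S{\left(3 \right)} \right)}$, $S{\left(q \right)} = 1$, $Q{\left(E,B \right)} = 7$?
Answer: $- \frac{173}{88480} \approx -0.0019552$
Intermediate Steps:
$J{\left(s,M \right)} = \frac{M + s}{31 + M}$
$I = - \frac{51}{32}$ ($I = - \frac{1 + 50}{31 + 1} = - \frac{51}{32} \approx -1.5938$)
$\frac{I + Q{\left(-11,9 \right)}}{\left(\left(-953 - 970\right) - 1231\right) + 389} = \frac{- \frac{51}{32} + 7}{\left(\left(-953 - 970\right) - 1231\right) + 389} = \frac{173}{32 \left(\left(-1923 - 1231\right) + 389\right)} = \frac{173}{32 \left(-3154 + 389\right)} = \frac{173}{32 \left(-2765\right)} = \frac{173}{32} \left(- \frac{1}{2765}\right) = - \frac{173}{88480}$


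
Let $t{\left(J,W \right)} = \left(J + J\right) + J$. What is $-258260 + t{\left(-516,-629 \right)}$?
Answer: $-259808$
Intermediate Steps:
$t{\left(J,W \right)} = 3 J$ ($t{\left(J,W \right)} = 2 J + J = 3 J$)
$-258260 + t{\left(-516,-629 \right)} = -258260 + 3 \left(-516\right) = -258260 - 1548 = -259808$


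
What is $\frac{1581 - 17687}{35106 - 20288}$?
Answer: $- \frac{8053}{7409} \approx -1.0869$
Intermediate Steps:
$\frac{1581 - 17687}{35106 - 20288} = - \frac{16106}{14818} = \left(-16106\right) \frac{1}{14818} = - \frac{8053}{7409}$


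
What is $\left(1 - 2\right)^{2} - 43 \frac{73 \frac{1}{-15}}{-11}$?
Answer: $- \frac{2974}{165} \approx -18.024$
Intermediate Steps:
$\left(1 - 2\right)^{2} - 43 \frac{73 \frac{1}{-15}}{-11} = \left(-1\right)^{2} - 43 \cdot 73 \left(- \frac{1}{15}\right) \left(- \frac{1}{11}\right) = 1 - 43 \left(\left(- \frac{73}{15}\right) \left(- \frac{1}{11}\right)\right) = 1 - \frac{3139}{165} = - \frac{2974}{165}$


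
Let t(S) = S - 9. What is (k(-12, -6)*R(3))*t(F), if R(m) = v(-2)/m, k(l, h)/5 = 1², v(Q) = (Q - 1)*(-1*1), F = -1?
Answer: -50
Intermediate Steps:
v(Q) = 1 - Q (v(Q) = (-1 + Q)*(-1) = 1 - Q)
t(S) = -9 + S
k(l, h) = 5 (k(l, h) = 5*1² = 5*1 = 5)
R(m) = 3/m (R(m) = (1 - 1*(-2))/m = (1 + 2)/m = 3/m)
(k(-12, -6)*R(3))*t(F) = (5*(3/3))*(-9 - 1) = (5*(3*(⅓)))*(-10) = (5*1)*(-10) = 5*(-10) = -50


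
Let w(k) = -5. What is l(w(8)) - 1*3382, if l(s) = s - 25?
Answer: -3412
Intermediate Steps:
l(s) = -25 + s
l(w(8)) - 1*3382 = (-25 - 5) - 1*3382 = -30 - 3382 = -3412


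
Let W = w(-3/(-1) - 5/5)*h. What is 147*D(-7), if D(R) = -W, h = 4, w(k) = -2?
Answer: 1176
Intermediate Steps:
W = -8 (W = -2*4 = -8)
D(R) = 8 (D(R) = -1*(-8) = 8)
147*D(-7) = 147*8 = 1176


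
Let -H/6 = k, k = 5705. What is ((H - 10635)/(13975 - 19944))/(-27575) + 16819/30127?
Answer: 11774360002/21101101435 ≈ 0.55800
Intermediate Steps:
H = -34230 (H = -6*5705 = -34230)
((H - 10635)/(13975 - 19944))/(-27575) + 16819/30127 = ((-34230 - 10635)/(13975 - 19944))/(-27575) + 16819/30127 = -44865/(-5969)*(-1/27575) + 16819*(1/30127) = -44865*(-1/5969)*(-1/27575) + 16819/30127 = (44865/5969)*(-1/27575) + 16819/30127 = -8973/32919035 + 16819/30127 = 11774360002/21101101435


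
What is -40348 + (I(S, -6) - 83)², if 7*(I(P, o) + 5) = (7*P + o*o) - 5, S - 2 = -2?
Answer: -1634827/49 ≈ -33364.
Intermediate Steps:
S = 0 (S = 2 - 2 = 0)
I(P, o) = -40/7 + P + o²/7 (I(P, o) = -5 + ((7*P + o*o) - 5)/7 = -5 + ((7*P + o²) - 5)/7 = -5 + ((o² + 7*P) - 5)/7 = -5 + (-5 + o² + 7*P)/7 = -5 + (-5/7 + P + o²/7) = -40/7 + P + o²/7)
-40348 + (I(S, -6) - 83)² = -40348 + ((-40/7 + 0 + (⅐)*(-6)²) - 83)² = -40348 + ((-40/7 + 0 + (⅐)*36) - 83)² = -40348 + ((-40/7 + 0 + 36/7) - 83)² = -40348 + (-4/7 - 83)² = -40348 + (-585/7)² = -40348 + 342225/49 = -1634827/49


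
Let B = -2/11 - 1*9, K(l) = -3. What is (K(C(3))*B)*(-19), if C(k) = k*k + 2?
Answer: -5757/11 ≈ -523.36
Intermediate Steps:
C(k) = 2 + k² (C(k) = k² + 2 = 2 + k²)
B = -101/11 (B = -2*1/11 - 9 = -2/11 - 9 = -101/11 ≈ -9.1818)
(K(C(3))*B)*(-19) = -3*(-101/11)*(-19) = (303/11)*(-19) = -5757/11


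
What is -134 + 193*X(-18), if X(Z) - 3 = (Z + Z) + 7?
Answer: -5152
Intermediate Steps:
X(Z) = 10 + 2*Z (X(Z) = 3 + ((Z + Z) + 7) = 3 + (2*Z + 7) = 3 + (7 + 2*Z) = 10 + 2*Z)
-134 + 193*X(-18) = -134 + 193*(10 + 2*(-18)) = -134 + 193*(10 - 36) = -134 + 193*(-26) = -134 - 5018 = -5152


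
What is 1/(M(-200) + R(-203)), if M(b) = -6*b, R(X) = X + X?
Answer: 1/794 ≈ 0.0012594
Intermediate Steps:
R(X) = 2*X
1/(M(-200) + R(-203)) = 1/(-6*(-200) + 2*(-203)) = 1/(1200 - 406) = 1/794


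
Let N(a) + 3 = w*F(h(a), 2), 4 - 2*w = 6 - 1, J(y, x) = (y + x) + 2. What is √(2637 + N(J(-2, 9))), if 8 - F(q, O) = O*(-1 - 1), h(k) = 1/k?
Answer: 6*√73 ≈ 51.264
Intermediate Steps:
J(y, x) = 2 + x + y (J(y, x) = (x + y) + 2 = 2 + x + y)
F(q, O) = 8 + 2*O (F(q, O) = 8 - O*(-1 - 1) = 8 - O*(-2) = 8 - (-2)*O = 8 + 2*O)
w = -½ (w = 2 - (6 - 1)/2 = 2 - ½*5 = 2 - 5/2 = -½ ≈ -0.50000)
N(a) = -9 (N(a) = -3 - (8 + 2*2)/2 = -3 - (8 + 4)/2 = -3 - ½*12 = -3 - 6 = -9)
√(2637 + N(J(-2, 9))) = √(2637 - 9) = √2628 = 6*√73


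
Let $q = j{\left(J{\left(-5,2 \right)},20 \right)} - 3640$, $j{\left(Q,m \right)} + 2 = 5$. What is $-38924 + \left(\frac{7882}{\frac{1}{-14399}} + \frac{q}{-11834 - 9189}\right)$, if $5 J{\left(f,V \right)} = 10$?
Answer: $- \frac{2386779910729}{21023} \approx -1.1353 \cdot 10^{8}$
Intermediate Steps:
$J{\left(f,V \right)} = 2$ ($J{\left(f,V \right)} = \frac{1}{5} \cdot 10 = 2$)
$j{\left(Q,m \right)} = 3$ ($j{\left(Q,m \right)} = -2 + 5 = 3$)
$q = -3637$ ($q = 3 - 3640 = -3637$)
$-38924 + \left(\frac{7882}{\frac{1}{-14399}} + \frac{q}{-11834 - 9189}\right) = -38924 + \left(\frac{7882}{\frac{1}{-14399}} - \frac{3637}{-11834 - 9189}\right) = -38924 - \left(113492918 + \frac{3637}{-11834 - 9189}\right) = -38924 - \left(113492918 + \frac{3637}{-21023}\right) = -38924 - \frac{2385961611477}{21023} = - \frac{2386779910729}{21023}$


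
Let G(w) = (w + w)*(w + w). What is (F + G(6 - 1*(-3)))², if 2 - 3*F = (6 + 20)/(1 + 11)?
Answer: 34000561/324 ≈ 1.0494e+5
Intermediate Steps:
F = -1/18 (F = ⅔ - (6 + 20)/(3*(1 + 11)) = ⅔ - 26/(3*12) = ⅔ - ⅓*13/6 = ⅔ - 13/18 = -1/18 ≈ -0.055556)
G(w) = 4*w² (G(w) = (2*w)*(2*w) = 4*w²)
(F + G(6 - 1*(-3)))² = (-1/18 + 4*(6 - 1*(-3))²)² = (-1/18 + 4*(6 + 3)²)² = (-1/18 + 4*9²)² = (-1/18 + 4*81)² = (-1/18 + 324)² = (5831/18)² = 34000561/324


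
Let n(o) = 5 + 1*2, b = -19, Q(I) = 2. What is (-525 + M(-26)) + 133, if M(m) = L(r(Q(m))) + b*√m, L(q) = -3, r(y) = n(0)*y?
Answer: -395 - 19*I*√26 ≈ -395.0 - 96.881*I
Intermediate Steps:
n(o) = 7 (n(o) = 5 + 2 = 7)
r(y) = 7*y
M(m) = -3 - 19*√m
(-525 + M(-26)) + 133 = (-525 + (-3 - 19*I*√26)) + 133 = (-528 - 19*I*√26) + 133 = -395 - 19*I*√26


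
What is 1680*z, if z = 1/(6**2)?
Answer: 140/3 ≈ 46.667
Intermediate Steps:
z = 1/36 ≈ 0.027778
1680*z = 1680*(1/36) = 140/3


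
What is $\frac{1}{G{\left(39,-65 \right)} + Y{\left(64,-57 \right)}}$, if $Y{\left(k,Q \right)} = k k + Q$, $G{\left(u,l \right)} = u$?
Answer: $\frac{1}{4078} \approx 0.00024522$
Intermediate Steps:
$Y{\left(k,Q \right)} = Q + k^{2}$ ($Y{\left(k,Q \right)} = k^{2} + Q = Q + k^{2}$)
$\frac{1}{G{\left(39,-65 \right)} + Y{\left(64,-57 \right)}} = \frac{1}{39 - \left(57 - 64^{2}\right)} = \frac{1}{39 + \left(-57 + 4096\right)} = \frac{1}{39 + 4039} = \frac{1}{4078}$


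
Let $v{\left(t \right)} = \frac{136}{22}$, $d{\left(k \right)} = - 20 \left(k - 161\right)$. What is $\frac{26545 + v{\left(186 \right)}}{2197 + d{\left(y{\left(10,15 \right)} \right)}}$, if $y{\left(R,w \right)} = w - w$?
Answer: $\frac{292063}{59587} \approx 4.9015$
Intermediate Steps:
$y{\left(R,w \right)} = 0$
$d{\left(k \right)} = 3220 - 20 k$ ($d{\left(k \right)} = - 20 \left(-161 + k\right) = 3220 - 20 k$)
$v{\left(t \right)} = \frac{68}{11}$ ($v{\left(t \right)} = 136 \cdot \frac{1}{22} = \frac{68}{11}$)
$\frac{26545 + v{\left(186 \right)}}{2197 + d{\left(y{\left(10,15 \right)} \right)}} = \frac{26545 + \frac{68}{11}}{2197 + \left(3220 - 0\right)} = \frac{292063}{11 \left(2197 + \left(3220 + 0\right)\right)} = \frac{292063}{11 \left(2197 + 3220\right)} = \frac{292063}{11 \cdot 5417} = \frac{292063}{11} \cdot \frac{1}{5417} = \frac{292063}{59587}$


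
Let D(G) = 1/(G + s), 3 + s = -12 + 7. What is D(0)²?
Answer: 1/64 ≈ 0.015625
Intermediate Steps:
s = -8 (s = -3 + (-12 + 7) = -3 - 5 = -8)
D(G) = 1/(-8 + G) (D(G) = 1/(G - 8) = 1/(-8 + G))
D(0)² = (1/(-8 + 0))² = (1/(-8))² = (-⅛)² = 1/64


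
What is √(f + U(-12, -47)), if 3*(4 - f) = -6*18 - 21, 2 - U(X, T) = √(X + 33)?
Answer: √(49 - √21) ≈ 6.6646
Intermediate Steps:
U(X, T) = 2 - √(33 + X) (U(X, T) = 2 - √(X + 33) = 2 - √(33 + X))
f = 47 (f = 4 - (-6*18 - 21)/3 = 4 - (-108 - 21)/3 = 4 - ⅓*(-129) = 4 + 43 = 47)
√(f + U(-12, -47)) = √(47 + (2 - √(33 - 12))) = √(47 + (2 - √21)) = √(49 - √21)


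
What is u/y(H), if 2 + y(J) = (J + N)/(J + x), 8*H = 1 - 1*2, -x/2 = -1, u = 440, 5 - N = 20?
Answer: -6600/151 ≈ -43.709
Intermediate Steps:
N = -15 (N = 5 - 1*20 = 5 - 20 = -15)
x = 2 (x = -2*(-1) = 2)
H = -⅛ (H = (1 - 1*2)/8 = (1 - 2)/8 = (⅛)*(-1) = -⅛ ≈ -0.12500)
y(J) = -2 + (-15 + J)/(2 + J) (y(J) = -2 + (J - 15)/(J + 2) = -2 + (-15 + J)/(2 + J))
u/y(H) = 440/(((-19 - 1*(-⅛))/(2 - ⅛))) = 440/(((-19 + ⅛)/(15/8))) = 440/(((8/15)*(-151/8))) = 440/(-151/15) = 440*(-15/151) = -6600/151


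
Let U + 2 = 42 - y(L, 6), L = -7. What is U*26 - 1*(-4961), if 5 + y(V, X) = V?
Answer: 6313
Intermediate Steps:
y(V, X) = -5 + V
U = 52 (U = -2 + (42 - (-5 - 7)) = -2 + (42 - 1*(-12)) = -2 + (42 + 12) = -2 + 54 = 52)
U*26 - 1*(-4961) = 52*26 - 1*(-4961) = 1352 + 4961 = 6313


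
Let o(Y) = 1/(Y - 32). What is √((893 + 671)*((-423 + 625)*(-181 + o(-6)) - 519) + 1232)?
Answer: 4*I*√1308664843/19 ≈ 7615.9*I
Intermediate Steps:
o(Y) = 1/(-32 + Y)
√((893 + 671)*((-423 + 625)*(-181 + o(-6)) - 519) + 1232) = √((893 + 671)*((-423 + 625)*(-181 + 1/(-32 - 6)) - 519) + 1232) = √(1564*(202*(-181 + 1/(-38)) - 519) + 1232) = √(1564*(202*(-181 - 1/38) - 519) + 1232) = √(1564*(202*(-6879/38) - 519) + 1232) = √(1564*(-694779/19 - 519) + 1232) = √(1564*(-704640/19) + 1232) = √(-1102056960/19 + 1232) = √(-1102033552/19) = 4*I*√1308664843/19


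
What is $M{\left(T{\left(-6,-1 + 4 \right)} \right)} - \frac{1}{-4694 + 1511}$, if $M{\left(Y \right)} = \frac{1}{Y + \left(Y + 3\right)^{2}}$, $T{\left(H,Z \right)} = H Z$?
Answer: $\frac{1130}{219627} \approx 0.0051451$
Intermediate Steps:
$M{\left(Y \right)} = \frac{1}{Y + \left(3 + Y\right)^{2}}$
$M{\left(T{\left(-6,-1 + 4 \right)} \right)} - \frac{1}{-4694 + 1511} = \frac{1}{- 6 \left(-1 + 4\right) + \left(3 - 6 \left(-1 + 4\right)\right)^{2}} - \frac{1}{-4694 + 1511} = \frac{1}{\left(-6\right) 3 + \left(3 - 18\right)^{2}} - \frac{1}{-3183} = \frac{1}{-18 + \left(3 - 18\right)^{2}} - - \frac{1}{3183} = \frac{1}{-18 + \left(-15\right)^{2}} + \frac{1}{3183} = \frac{1}{-18 + 225} + \frac{1}{3183} = \frac{1}{207} + \frac{1}{3183} = \frac{1130}{219627}$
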